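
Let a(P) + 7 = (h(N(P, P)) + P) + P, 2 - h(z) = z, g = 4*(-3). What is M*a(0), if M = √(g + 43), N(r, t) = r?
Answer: -5*√31 ≈ -27.839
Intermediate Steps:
g = -12
h(z) = 2 - z
M = √31 (M = √(-12 + 43) = √31 ≈ 5.5678)
a(P) = -5 + P (a(P) = -7 + (((2 - P) + P) + P) = -7 + (2 + P) = -5 + P)
M*a(0) = √31*(-5 + 0) = √31*(-5) = -5*√31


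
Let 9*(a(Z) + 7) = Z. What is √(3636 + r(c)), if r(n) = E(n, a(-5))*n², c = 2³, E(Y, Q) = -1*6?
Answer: 2*√813 ≈ 57.026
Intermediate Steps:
a(Z) = -7 + Z/9
E(Y, Q) = -6
c = 8
r(n) = -6*n²
√(3636 + r(c)) = √(3636 - 6*8²) = √(3636 - 6*64) = √(3636 - 384) = √3252 = 2*√813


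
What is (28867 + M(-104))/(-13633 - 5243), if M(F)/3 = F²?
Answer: -61315/18876 ≈ -3.2483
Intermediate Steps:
M(F) = 3*F²
(28867 + M(-104))/(-13633 - 5243) = (28867 + 3*(-104)²)/(-13633 - 5243) = (28867 + 3*10816)/(-18876) = (28867 + 32448)*(-1/18876) = 61315*(-1/18876) = -61315/18876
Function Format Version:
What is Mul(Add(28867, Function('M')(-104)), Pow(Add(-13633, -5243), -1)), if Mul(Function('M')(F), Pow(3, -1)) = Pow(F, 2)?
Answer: Rational(-61315, 18876) ≈ -3.2483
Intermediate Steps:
Function('M')(F) = Mul(3, Pow(F, 2))
Mul(Add(28867, Function('M')(-104)), Pow(Add(-13633, -5243), -1)) = Mul(Add(28867, Mul(3, Pow(-104, 2))), Pow(Add(-13633, -5243), -1)) = Mul(Add(28867, Mul(3, 10816)), Pow(-18876, -1)) = Mul(Add(28867, 32448), Rational(-1, 18876)) = Mul(61315, Rational(-1, 18876)) = Rational(-61315, 18876)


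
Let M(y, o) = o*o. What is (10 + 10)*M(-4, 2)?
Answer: 80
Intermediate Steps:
M(y, o) = o²
(10 + 10)*M(-4, 2) = (10 + 10)*2² = 20*4 = 80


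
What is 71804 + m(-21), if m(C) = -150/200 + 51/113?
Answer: 32455273/452 ≈ 71804.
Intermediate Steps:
m(C) = -135/452 (m(C) = -150*1/200 + 51*(1/113) = -¾ + 51/113 = -135/452)
71804 + m(-21) = 71804 - 135/452 = 32455273/452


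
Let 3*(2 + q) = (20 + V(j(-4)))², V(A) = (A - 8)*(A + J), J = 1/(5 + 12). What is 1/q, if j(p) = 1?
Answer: 867/44062 ≈ 0.019677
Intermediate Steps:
J = 1/17 ≈ 0.058824
V(A) = (-8 + A)*(1/17 + A) (V(A) = (A - 8)*(A + 1/17) = (-8 + A)*(1/17 + A))
q = 44062/867 (q = -2 + (20 + (-8/17 + 1² - 135/17*1))²/3 = -2 + (20 + (-8/17 + 1 - 135/17))²/3 = -2 + (20 - 126/17)²/3 = -2 + (214/17)²/3 = -2 + (⅓)*(45796/289) = -2 + 45796/867 = 44062/867 ≈ 50.821)
1/q = 1/(44062/867) = 867/44062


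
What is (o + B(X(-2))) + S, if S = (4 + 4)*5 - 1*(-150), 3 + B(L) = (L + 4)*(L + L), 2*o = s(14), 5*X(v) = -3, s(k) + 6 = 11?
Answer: 9271/50 ≈ 185.42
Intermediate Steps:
s(k) = 5 (s(k) = -6 + 11 = 5)
X(v) = -⅗ (X(v) = (⅕)*(-3) = -⅗)
o = 5/2 (o = (½)*5 = 5/2 ≈ 2.5000)
B(L) = -3 + 2*L*(4 + L) (B(L) = -3 + (L + 4)*(L + L) = -3 + (4 + L)*(2*L) = -3 + 2*L*(4 + L))
S = 190 (S = 8*5 + 150 = 40 + 150 = 190)
(o + B(X(-2))) + S = (5/2 + (-3 + 2*(-⅗)² + 8*(-⅗))) + 190 = (5/2 + (-3 + 2*(9/25) - 24/5)) + 190 = (5/2 + (-3 + 18/25 - 24/5)) + 190 = (5/2 - 177/25) + 190 = -229/50 + 190 = 9271/50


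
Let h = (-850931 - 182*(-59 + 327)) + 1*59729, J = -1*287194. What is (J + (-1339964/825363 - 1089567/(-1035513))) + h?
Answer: -107040580132072931/94963790691 ≈ -1.1272e+6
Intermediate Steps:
J = -287194
h = -839978 (h = (-850931 - 182*268) + 59729 = (-850931 - 48776) + 59729 = -899707 + 59729 = -839978)
(J + (-1339964/825363 - 1089567/(-1035513))) + h = (-287194 + (-1339964/825363 - 1089567/(-1035513))) - 839978 = (-287194 + (-1339964*1/825363 - 1089567*(-1/1035513))) - 839978 = (-287194 + (-1339964/825363 + 121063/115057)) - 839978 = (-287194 - 54251317079/94963790691) - 839978 = -27273085155028133/94963790691 - 839978 = -107040580132072931/94963790691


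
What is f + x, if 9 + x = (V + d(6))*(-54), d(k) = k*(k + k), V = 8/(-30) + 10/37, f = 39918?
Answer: 6663849/185 ≈ 36021.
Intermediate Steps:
V = 2/555 (V = 8*(-1/30) + 10*(1/37) = -4/15 + 10/37 = 2/555 ≈ 0.0036036)
d(k) = 2*k² (d(k) = k*(2*k) = 2*k²)
x = -720981/185 (x = -9 + (2/555 + 2*6²)*(-54) = -9 + (2/555 + 2*36)*(-54) = -9 + (2/555 + 72)*(-54) = -9 + (39962/555)*(-54) = -9 - 719316/185 = -720981/185 ≈ -3897.2)
f + x = 39918 - 720981/185 = 6663849/185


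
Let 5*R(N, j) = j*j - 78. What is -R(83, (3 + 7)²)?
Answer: -9922/5 ≈ -1984.4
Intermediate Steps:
R(N, j) = -78/5 + j²/5 (R(N, j) = (j*j - 78)/5 = (j² - 78)/5 = (-78 + j²)/5 = -78/5 + j²/5)
-R(83, (3 + 7)²) = -(-78/5 + ((3 + 7)²)²/5) = -(-78/5 + (10²)²/5) = -(-78/5 + (⅕)*100²) = -(-78/5 + (⅕)*10000) = -(-78/5 + 2000) = -1*9922/5 = -9922/5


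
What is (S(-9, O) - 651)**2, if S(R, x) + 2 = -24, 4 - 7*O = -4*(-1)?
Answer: 458329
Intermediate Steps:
O = 0 (O = 4/7 - (-4)*(-1)/7 = 4/7 - 1/7*4 = 4/7 - 4/7 = 0)
S(R, x) = -26 (S(R, x) = -2 - 24 = -26)
(S(-9, O) - 651)**2 = (-26 - 651)**2 = (-677)**2 = 458329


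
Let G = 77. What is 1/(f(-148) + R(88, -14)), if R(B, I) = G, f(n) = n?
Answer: -1/71 ≈ -0.014085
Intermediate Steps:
R(B, I) = 77
1/(f(-148) + R(88, -14)) = 1/(-148 + 77) = 1/(-71) = -1/71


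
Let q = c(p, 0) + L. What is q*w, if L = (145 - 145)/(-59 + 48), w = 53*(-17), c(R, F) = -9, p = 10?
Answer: 8109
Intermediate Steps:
w = -901
L = 0 (L = 0/(-11) = 0*(-1/11) = 0)
q = -9 (q = -9 + 0 = -9)
q*w = -9*(-901) = 8109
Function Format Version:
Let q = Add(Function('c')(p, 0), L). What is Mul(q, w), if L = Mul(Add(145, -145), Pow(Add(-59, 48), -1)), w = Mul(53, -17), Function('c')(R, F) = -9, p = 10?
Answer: 8109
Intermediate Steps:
w = -901
L = 0 (L = Mul(0, Pow(-11, -1)) = Mul(0, Rational(-1, 11)) = 0)
q = -9 (q = Add(-9, 0) = -9)
Mul(q, w) = Mul(-9, -901) = 8109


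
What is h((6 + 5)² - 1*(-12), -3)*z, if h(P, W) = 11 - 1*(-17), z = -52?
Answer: -1456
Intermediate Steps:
h(P, W) = 28 (h(P, W) = 11 + 17 = 28)
h((6 + 5)² - 1*(-12), -3)*z = 28*(-52) = -1456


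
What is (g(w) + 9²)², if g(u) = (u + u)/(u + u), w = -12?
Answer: 6724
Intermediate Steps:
g(u) = 1 (g(u) = (2*u)/((2*u)) = (2*u)*(1/(2*u)) = 1)
(g(w) + 9²)² = (1 + 9²)² = (1 + 81)² = 82² = 6724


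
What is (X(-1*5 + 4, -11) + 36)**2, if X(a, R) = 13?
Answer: 2401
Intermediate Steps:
(X(-1*5 + 4, -11) + 36)**2 = (13 + 36)**2 = 49**2 = 2401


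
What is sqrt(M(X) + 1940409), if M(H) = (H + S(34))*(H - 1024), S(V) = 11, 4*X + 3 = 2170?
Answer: 15*sqrt(119029)/4 ≈ 1293.8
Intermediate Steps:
X = 2167/4 (X = -3/4 + (1/4)*2170 = -3/4 + 1085/2 = 2167/4 ≈ 541.75)
M(H) = (-1024 + H)*(11 + H) (M(H) = (H + 11)*(H - 1024) = (11 + H)*(-1024 + H) = (-1024 + H)*(11 + H))
sqrt(M(X) + 1940409) = sqrt((-11264 + (2167/4)**2 - 1013*2167/4) + 1940409) = sqrt((-11264 + 4695889/16 - 2195171/4) + 1940409) = sqrt(-4265019/16 + 1940409) = sqrt(26781525/16) = 15*sqrt(119029)/4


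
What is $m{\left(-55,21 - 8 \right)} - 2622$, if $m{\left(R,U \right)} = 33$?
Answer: $-2589$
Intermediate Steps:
$m{\left(-55,21 - 8 \right)} - 2622 = 33 - 2622 = -2589$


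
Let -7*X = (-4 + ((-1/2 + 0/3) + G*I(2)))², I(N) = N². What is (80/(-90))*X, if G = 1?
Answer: 2/63 ≈ 0.031746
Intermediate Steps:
X = -1/28 (X = -(-4 + ((-1/2 + 0/3) + 1*2²))²/7 = -(-4 + ((-1*½ + 0*(⅓)) + 1*4))²/7 = -(-4 + ((-½ + 0) + 4))²/7 = -(-4 + (-½ + 4))²/7 = -(-4 + 7/2)²/7 = -(-½)²/7 = -⅐*¼ = -1/28 ≈ -0.035714)
(80/(-90))*X = (80/(-90))*(-1/28) = (80*(-1/90))*(-1/28) = -8/9*(-1/28) = 2/63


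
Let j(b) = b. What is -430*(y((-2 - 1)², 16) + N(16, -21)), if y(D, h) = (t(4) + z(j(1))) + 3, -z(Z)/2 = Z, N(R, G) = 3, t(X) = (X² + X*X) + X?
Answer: -17200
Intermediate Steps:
t(X) = X + 2*X² (t(X) = (X² + X²) + X = 2*X² + X = X + 2*X²)
z(Z) = -2*Z
y(D, h) = 37 (y(D, h) = (4*(1 + 2*4) - 2*1) + 3 = (4*(1 + 8) - 2) + 3 = (4*9 - 2) + 3 = (36 - 2) + 3 = 34 + 3 = 37)
-430*(y((-2 - 1)², 16) + N(16, -21)) = -430*(37 + 3) = -430*40 = -17200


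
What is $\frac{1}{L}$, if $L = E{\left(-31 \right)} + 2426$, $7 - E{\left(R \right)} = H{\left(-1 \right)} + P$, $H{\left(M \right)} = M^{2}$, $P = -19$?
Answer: $\frac{1}{2451} \approx 0.000408$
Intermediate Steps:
$E{\left(R \right)} = 25$ ($E{\left(R \right)} = 7 - \left(\left(-1\right)^{2} - 19\right) = 7 - \left(1 - 19\right) = 7 - -18 = 7 + 18 = 25$)
$L = 2451$ ($L = 25 + 2426 = 2451$)
$\frac{1}{L} = \frac{1}{2451}$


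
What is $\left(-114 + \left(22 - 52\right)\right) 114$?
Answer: $-16416$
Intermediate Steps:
$\left(-114 + \left(22 - 52\right)\right) 114 = \left(-114 - 30\right) 114 = \left(-144\right) 114 = -16416$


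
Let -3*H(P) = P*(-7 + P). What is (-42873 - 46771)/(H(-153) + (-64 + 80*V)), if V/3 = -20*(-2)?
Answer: -22411/344 ≈ -65.148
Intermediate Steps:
V = 120 (V = 3*(-20*(-2)) = 3*40 = 120)
H(P) = -P*(-7 + P)/3
(-42873 - 46771)/(H(-153) + (-64 + 80*V)) = (-42873 - 46771)/((1/3)*(-153)*(7 - 1*(-153)) + (-64 + 80*120)) = -89644/((1/3)*(-153)*(7 + 153) + (-64 + 9600)) = -89644/((1/3)*(-153)*160 + 9536) = -89644/(-8160 + 9536) = -89644/1376 = -89644*1/1376 = -22411/344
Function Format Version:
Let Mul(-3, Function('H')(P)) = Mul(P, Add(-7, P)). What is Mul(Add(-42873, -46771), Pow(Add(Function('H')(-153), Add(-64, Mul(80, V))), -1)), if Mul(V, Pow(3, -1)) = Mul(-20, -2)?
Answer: Rational(-22411, 344) ≈ -65.148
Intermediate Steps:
V = 120 (V = Mul(3, Mul(-20, -2)) = Mul(3, 40) = 120)
Function('H')(P) = Mul(Rational(-1, 3), P, Add(-7, P)) (Function('H')(P) = Mul(Rational(-1, 3), Mul(P, Add(-7, P))) = Mul(Rational(-1, 3), P, Add(-7, P)))
Mul(Add(-42873, -46771), Pow(Add(Function('H')(-153), Add(-64, Mul(80, V))), -1)) = Mul(Add(-42873, -46771), Pow(Add(Mul(Rational(1, 3), -153, Add(7, Mul(-1, -153))), Add(-64, Mul(80, 120))), -1)) = Mul(-89644, Pow(Add(Mul(Rational(1, 3), -153, Add(7, 153)), Add(-64, 9600)), -1)) = Mul(-89644, Pow(Add(Mul(Rational(1, 3), -153, 160), 9536), -1)) = Mul(-89644, Pow(Add(-8160, 9536), -1)) = Mul(-89644, Pow(1376, -1)) = Mul(-89644, Rational(1, 1376)) = Rational(-22411, 344)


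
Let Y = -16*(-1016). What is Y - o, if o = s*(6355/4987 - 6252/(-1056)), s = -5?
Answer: 7149830471/438856 ≈ 16292.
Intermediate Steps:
o = -15787335/438856 (o = -5*(6355/4987 - 6252/(-1056)) = -5*(6355*(1/4987) - 6252*(-1/1056)) = -5*(6355/4987 + 521/88) = -5*3157467/438856 = -15787335/438856 ≈ -35.974)
Y = 16256
Y - o = 16256 - 1*(-15787335/438856) = 16256 + 15787335/438856 = 7149830471/438856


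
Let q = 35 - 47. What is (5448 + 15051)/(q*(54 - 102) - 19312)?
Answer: -20499/18736 ≈ -1.0941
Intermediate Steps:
q = -12
(5448 + 15051)/(q*(54 - 102) - 19312) = (5448 + 15051)/(-12*(54 - 102) - 19312) = 20499/(-12*(-48) - 19312) = 20499/(576 - 19312) = 20499/(-18736) = 20499*(-1/18736) = -20499/18736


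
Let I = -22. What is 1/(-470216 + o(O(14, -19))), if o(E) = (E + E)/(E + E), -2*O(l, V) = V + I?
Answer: -1/470215 ≈ -2.1267e-6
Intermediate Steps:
O(l, V) = 11 - V/2 (O(l, V) = -(V - 22)/2 = -(-22 + V)/2 = 11 - V/2)
o(E) = 1 (o(E) = (2*E)/((2*E)) = (2*E)*(1/(2*E)) = 1)
1/(-470216 + o(O(14, -19))) = 1/(-470216 + 1) = 1/(-470215) = -1/470215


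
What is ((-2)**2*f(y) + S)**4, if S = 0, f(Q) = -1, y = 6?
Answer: 256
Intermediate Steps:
((-2)**2*f(y) + S)**4 = ((-2)**2*(-1) + 0)**4 = (4*(-1) + 0)**4 = (-4 + 0)**4 = (-4)**4 = 256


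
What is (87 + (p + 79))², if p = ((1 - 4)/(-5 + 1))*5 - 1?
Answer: 455625/16 ≈ 28477.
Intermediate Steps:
p = 11/4 (p = -3/(-4)*5 - 1 = -3*(-¼)*5 - 1 = (¾)*5 - 1 = 15/4 - 1 = 11/4 ≈ 2.7500)
(87 + (p + 79))² = (87 + (11/4 + 79))² = (87 + 327/4)² = (675/4)² = 455625/16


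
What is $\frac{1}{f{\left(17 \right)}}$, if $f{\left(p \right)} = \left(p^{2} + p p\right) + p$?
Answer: $\frac{1}{595} \approx 0.0016807$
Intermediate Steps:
$f{\left(p \right)} = p + 2 p^{2}$ ($f{\left(p \right)} = \left(p^{2} + p^{2}\right) + p = 2 p^{2} + p = p + 2 p^{2}$)
$\frac{1}{f{\left(17 \right)}} = \frac{1}{17 \left(1 + 2 \cdot 17\right)} = \frac{1}{17 \left(1 + 34\right)} = \frac{1}{17 \cdot 35} = \frac{1}{595}$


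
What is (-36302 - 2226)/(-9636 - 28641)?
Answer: 38528/38277 ≈ 1.0066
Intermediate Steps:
(-36302 - 2226)/(-9636 - 28641) = -38528/(-38277) = -38528*(-1/38277) = 38528/38277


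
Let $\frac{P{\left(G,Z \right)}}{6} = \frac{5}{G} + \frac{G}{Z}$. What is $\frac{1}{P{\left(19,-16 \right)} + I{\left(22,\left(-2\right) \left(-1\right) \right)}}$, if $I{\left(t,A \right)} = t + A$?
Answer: $\frac{152}{2805} \approx 0.054189$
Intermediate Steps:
$P{\left(G,Z \right)} = \frac{30}{G} + \frac{6 G}{Z}$ ($P{\left(G,Z \right)} = 6 \left(\frac{5}{G} + \frac{G}{Z}\right) = \frac{30}{G} + \frac{6 G}{Z}$)
$I{\left(t,A \right)} = A + t$
$\frac{1}{P{\left(19,-16 \right)} + I{\left(22,\left(-2\right) \left(-1\right) \right)}} = \frac{1}{\left(\frac{30}{19} + 6 \cdot 19 \frac{1}{-16}\right) + \left(\left(-2\right) \left(-1\right) + 22\right)} = \frac{1}{\left(30 \cdot \frac{1}{19} + 6 \cdot 19 \left(- \frac{1}{16}\right)\right) + \left(2 + 22\right)} = \frac{1}{\left(\frac{30}{19} - \frac{57}{8}\right) + 24} = \frac{1}{- \frac{843}{152} + 24} = \frac{1}{\frac{2805}{152}} = \frac{152}{2805}$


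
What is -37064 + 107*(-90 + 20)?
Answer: -44554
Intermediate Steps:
-37064 + 107*(-90 + 20) = -37064 + 107*(-70) = -37064 - 7490 = -44554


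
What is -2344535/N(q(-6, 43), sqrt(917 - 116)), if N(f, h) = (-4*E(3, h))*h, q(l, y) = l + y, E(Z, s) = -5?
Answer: -468907*sqrt(89)/1068 ≈ -4142.0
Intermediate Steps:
N(f, h) = 20*h (N(f, h) = (-4*(-5))*h = 20*h)
-2344535/N(q(-6, 43), sqrt(917 - 116)) = -2344535*1/(20*sqrt(917 - 116)) = -2344535*sqrt(89)/5340 = -468907*sqrt(89)/1068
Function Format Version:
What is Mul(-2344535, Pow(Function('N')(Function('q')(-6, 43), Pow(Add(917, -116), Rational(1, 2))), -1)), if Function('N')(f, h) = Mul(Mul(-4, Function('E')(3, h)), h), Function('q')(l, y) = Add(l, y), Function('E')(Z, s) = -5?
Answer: Mul(Rational(-468907, 1068), Pow(89, Rational(1, 2))) ≈ -4142.0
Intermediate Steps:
Function('N')(f, h) = Mul(20, h) (Function('N')(f, h) = Mul(Mul(-4, -5), h) = Mul(20, h))
Mul(-2344535, Pow(Function('N')(Function('q')(-6, 43), Pow(Add(917, -116), Rational(1, 2))), -1)) = Mul(-2344535, Pow(Mul(20, Pow(Add(917, -116), Rational(1, 2))), -1)) = Mul(-2344535, Pow(Mul(20, Pow(801, Rational(1, 2))), -1)) = Mul(-2344535, Pow(Mul(20, Mul(3, Pow(89, Rational(1, 2)))), -1)) = Mul(-2344535, Pow(Mul(60, Pow(89, Rational(1, 2))), -1)) = Mul(-2344535, Mul(Rational(1, 5340), Pow(89, Rational(1, 2)))) = Mul(Rational(-468907, 1068), Pow(89, Rational(1, 2)))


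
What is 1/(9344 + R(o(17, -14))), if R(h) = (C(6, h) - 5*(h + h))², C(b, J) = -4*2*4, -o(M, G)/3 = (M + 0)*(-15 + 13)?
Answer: 1/1116048 ≈ 8.9602e-7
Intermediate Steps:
o(M, G) = 6*M (o(M, G) = -3*(M + 0)*(-15 + 13) = -3*M*(-2) = -(-6)*M = 6*M)
C(b, J) = -32 (C(b, J) = -8*4 = -32)
R(h) = (-32 - 10*h)² (R(h) = (-32 - 5*(h + h))² = (-32 - 10*h)²)
1/(9344 + R(o(17, -14))) = 1/(9344 + 4*(16 + 5*(6*17))²) = 1/(9344 + 4*(16 + 5*102)²) = 1/(9344 + 4*(16 + 510)²) = 1/(9344 + 4*526²) = 1/(9344 + 4*276676) = 1/(9344 + 1106704) = 1/1116048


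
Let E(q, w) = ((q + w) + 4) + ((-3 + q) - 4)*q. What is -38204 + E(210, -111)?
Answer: 4529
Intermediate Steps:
E(q, w) = 4 + q + w + q*(-7 + q) (E(q, w) = (4 + q + w) + (-7 + q)*q = (4 + q + w) + q*(-7 + q) = 4 + q + w + q*(-7 + q))
-38204 + E(210, -111) = -38204 + (4 - 111 + 210**2 - 6*210) = -38204 + (4 - 111 + 44100 - 1260) = -38204 + 42733 = 4529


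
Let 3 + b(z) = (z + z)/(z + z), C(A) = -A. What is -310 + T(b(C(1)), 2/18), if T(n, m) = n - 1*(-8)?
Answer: -304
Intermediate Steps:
b(z) = -2 (b(z) = -3 + (z + z)/(z + z) = -3 + (2*z)/((2*z)) = -3 + (2*z)*(1/(2*z)) = -3 + 1 = -2)
T(n, m) = 8 + n (T(n, m) = n + 8 = 8 + n)
-310 + T(b(C(1)), 2/18) = -310 + (8 - 2) = -310 + 6 = -304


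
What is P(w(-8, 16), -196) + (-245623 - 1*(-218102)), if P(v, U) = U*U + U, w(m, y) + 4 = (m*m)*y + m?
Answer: 10699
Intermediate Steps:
w(m, y) = -4 + m + y*m² (w(m, y) = -4 + ((m*m)*y + m) = -4 + (m²*y + m) = -4 + (y*m² + m) = -4 + (m + y*m²) = -4 + m + y*m²)
P(v, U) = U + U² (P(v, U) = U² + U = U + U²)
P(w(-8, 16), -196) + (-245623 - 1*(-218102)) = -196*(1 - 196) + (-245623 - 1*(-218102)) = -196*(-195) + (-245623 + 218102) = 38220 - 27521 = 10699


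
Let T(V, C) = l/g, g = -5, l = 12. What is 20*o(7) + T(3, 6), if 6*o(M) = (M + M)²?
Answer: 9764/15 ≈ 650.93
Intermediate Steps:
T(V, C) = -12/5 (T(V, C) = 12/(-5) = 12*(-⅕) = -12/5)
o(M) = 2*M²/3 (o(M) = (M + M)²/6 = (2*M)²/6 = (4*M²)/6 = 2*M²/3)
20*o(7) + T(3, 6) = 20*((⅔)*7²) - 12/5 = 20*((⅔)*49) - 12/5 = 20*(98/3) - 12/5 = 1960/3 - 12/5 = 9764/15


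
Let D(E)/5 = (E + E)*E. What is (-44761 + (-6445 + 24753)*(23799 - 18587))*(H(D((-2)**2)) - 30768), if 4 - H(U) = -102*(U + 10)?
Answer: -1280334605840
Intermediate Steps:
D(E) = 10*E**2 (D(E) = 5*((E + E)*E) = 5*((2*E)*E) = 5*(2*E**2) = 10*E**2)
H(U) = 1024 + 102*U (H(U) = 4 - (-102)*(U + 10) = 4 - (-102)*(10 + U) = 4 - (-1020 - 102*U) = 4 + (1020 + 102*U) = 1024 + 102*U)
(-44761 + (-6445 + 24753)*(23799 - 18587))*(H(D((-2)**2)) - 30768) = (-44761 + (-6445 + 24753)*(23799 - 18587))*((1024 + 102*(10*((-2)**2)**2)) - 30768) = (-44761 + 18308*5212)*((1024 + 102*(10*4**2)) - 30768) = (-44761 + 95421296)*((1024 + 102*(10*16)) - 30768) = 95376535*((1024 + 102*160) - 30768) = 95376535*((1024 + 16320) - 30768) = 95376535*(17344 - 30768) = 95376535*(-13424) = -1280334605840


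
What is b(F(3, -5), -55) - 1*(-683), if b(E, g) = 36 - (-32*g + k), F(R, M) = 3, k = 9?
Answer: -1050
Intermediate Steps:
b(E, g) = 27 + 32*g (b(E, g) = 36 - (-32*g + 9) = 36 - (9 - 32*g) = 36 + (-9 + 32*g) = 27 + 32*g)
b(F(3, -5), -55) - 1*(-683) = (27 + 32*(-55)) - 1*(-683) = (27 - 1760) + 683 = -1733 + 683 = -1050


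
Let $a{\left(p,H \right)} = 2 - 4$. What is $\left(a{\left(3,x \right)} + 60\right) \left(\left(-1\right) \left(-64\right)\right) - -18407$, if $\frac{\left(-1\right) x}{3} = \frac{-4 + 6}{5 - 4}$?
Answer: $22119$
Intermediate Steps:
$x = -6$ ($x = - 3 \frac{-4 + 6}{5 - 4} = - 3 \cdot \frac{2}{1} = - 3 \cdot 2 \cdot 1 = \left(-3\right) 2 = -6$)
$a{\left(p,H \right)} = -2$ ($a{\left(p,H \right)} = 2 - 4 = -2$)
$\left(a{\left(3,x \right)} + 60\right) \left(\left(-1\right) \left(-64\right)\right) - -18407 = \left(-2 + 60\right) \left(\left(-1\right) \left(-64\right)\right) - -18407 = 58 \cdot 64 + 18407 = 3712 + 18407 = 22119$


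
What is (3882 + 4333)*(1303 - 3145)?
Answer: -15132030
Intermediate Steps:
(3882 + 4333)*(1303 - 3145) = 8215*(-1842) = -15132030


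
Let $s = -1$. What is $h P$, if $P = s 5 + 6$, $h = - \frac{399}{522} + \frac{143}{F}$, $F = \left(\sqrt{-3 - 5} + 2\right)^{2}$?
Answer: $- \frac{4945}{1044} - \frac{143 i \sqrt{2}}{18} \approx -4.7366 - 11.235 i$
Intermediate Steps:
$F = \left(2 + 2 i \sqrt{2}\right)^{2}$ ($F = \left(\sqrt{-8} + 2\right)^{2} = \left(2 i \sqrt{2} + 2\right)^{2} = \left(2 + 2 i \sqrt{2}\right)^{2} \approx -4.0 + 11.314 i$)
$h = - \frac{133}{174} + \frac{143}{-4 + 8 i \sqrt{2}}$ ($h = - \frac{399}{522} + \frac{143}{-4 + 8 i \sqrt{2}} = \left(-399\right) \frac{1}{522} + \frac{143}{-4 + 8 i \sqrt{2}} = - \frac{133}{174} + \frac{143}{-4 + 8 i \sqrt{2}} \approx -4.7366 - 11.235 i$)
$P = 1$ ($P = \left(-1\right) 5 + 6 = -5 + 6 = 1$)
$h P = \left(- \frac{4945}{1044} - \frac{143 i \sqrt{2}}{18}\right) 1 = - \frac{4945}{1044} - \frac{143 i \sqrt{2}}{18}$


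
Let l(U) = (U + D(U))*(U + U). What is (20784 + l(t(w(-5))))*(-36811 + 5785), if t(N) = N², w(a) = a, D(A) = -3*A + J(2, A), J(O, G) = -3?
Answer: -562625484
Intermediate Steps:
D(A) = -3 - 3*A (D(A) = -3*A - 3 = -3 - 3*A)
l(U) = 2*U*(-3 - 2*U) (l(U) = (U + (-3 - 3*U))*(U + U) = (-3 - 2*U)*(2*U) = 2*U*(-3 - 2*U))
(20784 + l(t(w(-5))))*(-36811 + 5785) = (20784 - 2*(-5)²*(3 + 2*(-5)²))*(-36811 + 5785) = (20784 - 2*25*(3 + 2*25))*(-31026) = (20784 - 2*25*(3 + 50))*(-31026) = (20784 - 2*25*53)*(-31026) = (20784 - 2650)*(-31026) = 18134*(-31026) = -562625484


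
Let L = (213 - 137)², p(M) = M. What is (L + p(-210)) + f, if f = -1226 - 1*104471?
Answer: -100131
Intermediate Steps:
f = -105697 (f = -1226 - 104471 = -105697)
L = 5776 (L = 76² = 5776)
(L + p(-210)) + f = (5776 - 210) - 105697 = 5566 - 105697 = -100131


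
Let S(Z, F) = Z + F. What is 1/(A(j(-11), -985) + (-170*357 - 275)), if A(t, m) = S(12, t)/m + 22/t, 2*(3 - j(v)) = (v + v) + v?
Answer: -76830/4683856727 ≈ -1.6403e-5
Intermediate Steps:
S(Z, F) = F + Z
j(v) = 3 - 3*v/2 (j(v) = 3 - ((v + v) + v)/2 = 3 - (2*v + v)/2 = 3 - 3*v/2)
A(t, m) = 22/t + (12 + t)/m (A(t, m) = (t + 12)/m + 22/t = (12 + t)/m + 22/t = 22/t + (12 + t)/m)
1/(A(j(-11), -985) + (-170*357 - 275)) = 1/((12/(-985) + 22/(3 - 3/2*(-11)) + (3 - 3/2*(-11))/(-985)) + (-170*357 - 275)) = 1/((12*(-1/985) + 22/(3 + 33/2) + (3 + 33/2)*(-1/985)) + (-60690 - 275)) = 1/((-12/985 + 22/(39/2) + (39/2)*(-1/985)) - 60965) = 1/((-12/985 + 22*(2/39) - 39/1970) - 60965) = 1/((-12/985 + 44/39 - 39/1970) - 60965) = 1/(84223/76830 - 60965) = 1/(-4683856727/76830) = -76830/4683856727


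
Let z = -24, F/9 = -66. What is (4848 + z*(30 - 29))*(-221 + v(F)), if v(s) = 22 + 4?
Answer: -940680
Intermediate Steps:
F = -594 (F = 9*(-66) = -594)
v(s) = 26
(4848 + z*(30 - 29))*(-221 + v(F)) = (4848 - 24*(30 - 29))*(-221 + 26) = (4848 - 24*1)*(-195) = (4848 - 24)*(-195) = 4824*(-195) = -940680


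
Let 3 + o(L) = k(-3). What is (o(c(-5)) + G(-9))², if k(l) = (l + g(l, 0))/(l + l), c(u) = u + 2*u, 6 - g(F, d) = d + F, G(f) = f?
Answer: 169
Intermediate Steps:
g(F, d) = 6 - F - d (g(F, d) = 6 - (d + F) = 6 - (F + d) = 6 + (-F - d) = 6 - F - d)
c(u) = 3*u
k(l) = 3/l (k(l) = (l + (6 - l - 1*0))/(l + l) = (l + (6 - l + 0))/((2*l)) = (l + (6 - l))*(1/(2*l)) = 6*(1/(2*l)) = 3/l)
o(L) = -4 (o(L) = -3 + 3/(-3) = -3 + 3*(-⅓) = -3 - 1 = -4)
(o(c(-5)) + G(-9))² = (-4 - 9)² = (-13)² = 169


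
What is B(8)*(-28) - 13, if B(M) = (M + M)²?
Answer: -7181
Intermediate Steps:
B(M) = 4*M² (B(M) = (2*M)² = 4*M²)
B(8)*(-28) - 13 = (4*8²)*(-28) - 13 = (4*64)*(-28) - 13 = 256*(-28) - 13 = -7168 - 13 = -7181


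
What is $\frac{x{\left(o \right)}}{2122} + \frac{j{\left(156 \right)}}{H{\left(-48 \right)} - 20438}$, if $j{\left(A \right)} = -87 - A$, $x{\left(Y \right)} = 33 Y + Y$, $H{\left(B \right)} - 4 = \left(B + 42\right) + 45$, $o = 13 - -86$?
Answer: $\frac{34582608}{21639095} \approx 1.5982$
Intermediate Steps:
$o = 99$ ($o = 13 + 86 = 99$)
$H{\left(B \right)} = 91 + B$ ($H{\left(B \right)} = 4 + \left(\left(B + 42\right) + 45\right) = 4 + \left(\left(42 + B\right) + 45\right) = 4 + \left(87 + B\right) = 91 + B$)
$x{\left(Y \right)} = 34 Y$
$\frac{x{\left(o \right)}}{2122} + \frac{j{\left(156 \right)}}{H{\left(-48 \right)} - 20438} = \frac{34 \cdot 99}{2122} + \frac{-87 - 156}{\left(91 - 48\right) - 20438} = 3366 \cdot \frac{1}{2122} + \frac{-87 - 156}{43 - 20438} = \frac{1683}{1061} - \frac{243}{-20395} = \frac{1683}{1061} - - \frac{243}{20395} = \frac{1683}{1061} + \frac{243}{20395} = \frac{34582608}{21639095}$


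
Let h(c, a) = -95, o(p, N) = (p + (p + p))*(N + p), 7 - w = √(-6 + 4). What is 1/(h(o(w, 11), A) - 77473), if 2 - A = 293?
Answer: -1/77568 ≈ -1.2892e-5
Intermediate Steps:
w = 7 - I*√2 (w = 7 - √(-6 + 4) = 7 - √(-2) = 7 - I*√2 ≈ 7.0 - 1.4142*I)
o(p, N) = 3*p*(N + p) (o(p, N) = (p + 2*p)*(N + p) = (3*p)*(N + p) = 3*p*(N + p))
A = -291 (A = 2 - 1*293 = 2 - 293 = -291)
1/(h(o(w, 11), A) - 77473) = 1/(-95 - 77473) = 1/(-77568) = -1/77568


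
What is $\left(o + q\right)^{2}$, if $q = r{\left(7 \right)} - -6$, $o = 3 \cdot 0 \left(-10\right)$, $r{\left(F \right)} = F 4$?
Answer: $1156$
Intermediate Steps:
$r{\left(F \right)} = 4 F$
$o = 0$ ($o = 3 \cdot 0 = 0$)
$q = 34$ ($q = 4 \cdot 7 - -6 = 28 + 6 = 34$)
$\left(o + q\right)^{2} = \left(0 + 34\right)^{2} = 34^{2} = 1156$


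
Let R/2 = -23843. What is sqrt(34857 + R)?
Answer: I*sqrt(12829) ≈ 113.27*I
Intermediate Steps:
R = -47686 (R = 2*(-23843) = -47686)
sqrt(34857 + R) = sqrt(34857 - 47686) = sqrt(-12829) = I*sqrt(12829)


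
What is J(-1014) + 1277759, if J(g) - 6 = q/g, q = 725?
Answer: 1295652985/1014 ≈ 1.2778e+6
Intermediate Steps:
J(g) = 6 + 725/g
J(-1014) + 1277759 = (6 + 725/(-1014)) + 1277759 = (6 + 725*(-1/1014)) + 1277759 = (6 - 725/1014) + 1277759 = 5359/1014 + 1277759 = 1295652985/1014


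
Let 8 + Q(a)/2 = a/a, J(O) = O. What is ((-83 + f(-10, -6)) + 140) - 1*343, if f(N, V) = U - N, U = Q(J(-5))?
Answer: -290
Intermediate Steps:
Q(a) = -14 (Q(a) = -16 + 2*(a/a) = -16 + 2*1 = -16 + 2 = -14)
U = -14
f(N, V) = -14 - N
((-83 + f(-10, -6)) + 140) - 1*343 = ((-83 + (-14 - 1*(-10))) + 140) - 1*343 = ((-83 + (-14 + 10)) + 140) - 343 = ((-83 - 4) + 140) - 343 = (-87 + 140) - 343 = 53 - 343 = -290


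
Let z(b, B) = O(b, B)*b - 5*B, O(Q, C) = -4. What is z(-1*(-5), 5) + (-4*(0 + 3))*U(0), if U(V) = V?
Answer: -45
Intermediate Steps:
z(b, B) = -5*B - 4*b (z(b, B) = -4*b - 5*B = -5*B - 4*b)
z(-1*(-5), 5) + (-4*(0 + 3))*U(0) = (-5*5 - (-4)*(-5)) - 4*(0 + 3)*0 = (-25 - 4*5) - 4*3*0 = (-25 - 20) - 12*0 = -45 + 0 = -45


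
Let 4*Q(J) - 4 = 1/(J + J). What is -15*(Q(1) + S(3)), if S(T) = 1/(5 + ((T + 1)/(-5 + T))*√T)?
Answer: -2355/104 - 30*√3/13 ≈ -26.641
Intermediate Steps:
Q(J) = 1 + 1/(8*J) (Q(J) = 1 + 1/(4*(J + J)) = 1 + 1/(4*((2*J))) = 1 + (1/(2*J))/4 = 1 + 1/(8*J))
S(T) = 1/(5 + √T*(1 + T)/(-5 + T)) (S(T) = 1/(5 + ((1 + T)/(-5 + T))*√T) = 1/(5 + √T*(1 + T)/(-5 + T)))
-15*(Q(1) + S(3)) = -15*((⅛ + 1)/1 + (-5 + 3)/(-25 + √3 + 3^(3/2) + 5*3)) = -15*(1*(9/8) - 2/(-25 + √3 + 3*√3 + 15)) = -15*(9/8 - 2/(-10 + 4*√3)) = -135/8 + 30/(-10 + 4*√3)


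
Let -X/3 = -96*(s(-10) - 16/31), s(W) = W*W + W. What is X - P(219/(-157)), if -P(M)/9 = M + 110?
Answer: 130186413/4867 ≈ 26749.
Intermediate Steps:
s(W) = W + W**2 (s(W) = W**2 + W = W + W**2)
P(M) = -990 - 9*M (P(M) = -9*(M + 110) = -9*(110 + M) = -990 - 9*M)
X = 798912/31 (X = -(-288)*(-10*(1 - 10) - 16/31) = -(-288)*(-10*(-9) - 16*1/31) = -(-288)*(90 - 16/31) = -(-288)*2774/31 = -3*(-266304/31) = 798912/31 ≈ 25771.)
X - P(219/(-157)) = 798912/31 - (-990 - 1971/(-157)) = 798912/31 - (-990 - 1971*(-1)/157) = 798912/31 - (-990 - 9*(-219/157)) = 798912/31 - (-990 + 1971/157) = 798912/31 - 1*(-153459/157) = 798912/31 + 153459/157 = 130186413/4867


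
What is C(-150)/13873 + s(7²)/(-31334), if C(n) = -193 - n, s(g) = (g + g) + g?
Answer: -3386693/434696582 ≈ -0.0077909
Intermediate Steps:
s(g) = 3*g (s(g) = 2*g + g = 3*g)
C(-150)/13873 + s(7²)/(-31334) = (-193 - 1*(-150))/13873 + (3*7²)/(-31334) = (-193 + 150)*(1/13873) + (3*49)*(-1/31334) = -43*1/13873 + 147*(-1/31334) = -43/13873 - 147/31334 = -3386693/434696582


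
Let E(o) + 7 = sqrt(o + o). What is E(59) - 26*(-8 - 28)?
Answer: 929 + sqrt(118) ≈ 939.86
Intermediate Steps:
E(o) = -7 + sqrt(2)*sqrt(o) (E(o) = -7 + sqrt(o + o) = -7 + sqrt(2*o) = -7 + sqrt(2)*sqrt(o))
E(59) - 26*(-8 - 28) = (-7 + sqrt(2)*sqrt(59)) - 26*(-8 - 28) = (-7 + sqrt(118)) - 26*(-36) = (-7 + sqrt(118)) - 1*(-936) = (-7 + sqrt(118)) + 936 = 929 + sqrt(118)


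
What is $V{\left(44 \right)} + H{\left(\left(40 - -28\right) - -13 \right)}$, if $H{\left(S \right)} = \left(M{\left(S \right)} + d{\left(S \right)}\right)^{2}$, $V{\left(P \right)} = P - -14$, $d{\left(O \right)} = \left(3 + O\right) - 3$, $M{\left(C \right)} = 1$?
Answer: $6782$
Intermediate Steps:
$d{\left(O \right)} = O$
$V{\left(P \right)} = 14 + P$ ($V{\left(P \right)} = P + 14 = 14 + P$)
$H{\left(S \right)} = \left(1 + S\right)^{2}$
$V{\left(44 \right)} + H{\left(\left(40 - -28\right) - -13 \right)} = \left(14 + 44\right) + \left(1 + \left(\left(40 - -28\right) - -13\right)\right)^{2} = 58 + \left(1 + \left(\left(40 + 28\right) + 13\right)\right)^{2} = 58 + \left(1 + \left(68 + 13\right)\right)^{2} = 58 + \left(1 + 81\right)^{2} = 58 + 82^{2} = 58 + 6724 = 6782$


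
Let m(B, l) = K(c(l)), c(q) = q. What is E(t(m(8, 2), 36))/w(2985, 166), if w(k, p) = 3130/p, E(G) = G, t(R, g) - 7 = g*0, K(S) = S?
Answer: 581/1565 ≈ 0.37125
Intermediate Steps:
m(B, l) = l
t(R, g) = 7 (t(R, g) = 7 + g*0 = 7 + 0 = 7)
E(t(m(8, 2), 36))/w(2985, 166) = 7/((3130/166)) = 7/((3130*(1/166))) = 7/(1565/83) = 7*(83/1565) = 581/1565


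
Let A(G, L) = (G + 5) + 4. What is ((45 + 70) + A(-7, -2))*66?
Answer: 7722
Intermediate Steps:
A(G, L) = 9 + G (A(G, L) = (5 + G) + 4 = 9 + G)
((45 + 70) + A(-7, -2))*66 = ((45 + 70) + (9 - 7))*66 = (115 + 2)*66 = 117*66 = 7722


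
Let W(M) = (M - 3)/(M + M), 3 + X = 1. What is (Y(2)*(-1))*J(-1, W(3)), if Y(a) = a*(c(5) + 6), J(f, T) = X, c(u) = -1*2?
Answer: 16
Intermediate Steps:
X = -2 (X = -3 + 1 = -2)
W(M) = (-3 + M)/(2*M) (W(M) = (-3 + M)/((2*M)) = (-3 + M)*(1/(2*M)) = (-3 + M)/(2*M))
c(u) = -2
J(f, T) = -2
Y(a) = 4*a (Y(a) = a*(-2 + 6) = a*4 = 4*a)
(Y(2)*(-1))*J(-1, W(3)) = ((4*2)*(-1))*(-2) = (8*(-1))*(-2) = -8*(-2) = 16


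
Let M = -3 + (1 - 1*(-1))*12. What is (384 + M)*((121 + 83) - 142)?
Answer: 25110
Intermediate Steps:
M = 21 (M = -3 + (1 + 1)*12 = -3 + 2*12 = -3 + 24 = 21)
(384 + M)*((121 + 83) - 142) = (384 + 21)*((121 + 83) - 142) = 405*(204 - 142) = 405*62 = 25110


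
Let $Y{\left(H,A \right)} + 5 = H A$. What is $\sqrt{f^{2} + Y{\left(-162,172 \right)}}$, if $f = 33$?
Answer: $2 i \sqrt{6695} \approx 163.65 i$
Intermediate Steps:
$Y{\left(H,A \right)} = -5 + A H$ ($Y{\left(H,A \right)} = -5 + H A = -5 + A H$)
$\sqrt{f^{2} + Y{\left(-162,172 \right)}} = \sqrt{33^{2} + \left(-5 + 172 \left(-162\right)\right)} = \sqrt{1089 - 27869} = \sqrt{-26780} = 2 i \sqrt{6695}$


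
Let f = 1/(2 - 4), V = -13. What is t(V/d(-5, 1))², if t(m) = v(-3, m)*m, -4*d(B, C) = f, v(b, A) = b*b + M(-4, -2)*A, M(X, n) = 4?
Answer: 1791659584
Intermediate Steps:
v(b, A) = b² + 4*A (v(b, A) = b*b + 4*A = b² + 4*A)
f = -½ (f = 1/(-2) = -½ ≈ -0.50000)
d(B, C) = ⅛ (d(B, C) = -¼*(-½) = ⅛)
t(m) = m*(9 + 4*m) (t(m) = ((-3)² + 4*m)*m = (9 + 4*m)*m = m*(9 + 4*m))
t(V/d(-5, 1))² = ((-13/⅛)*(9 + 4*(-13/⅛)))² = ((-13*8)*(9 + 4*(-13*8)))² = (-104*(9 + 4*(-104)))² = (-104*(9 - 416))² = (-104*(-407))² = 42328² = 1791659584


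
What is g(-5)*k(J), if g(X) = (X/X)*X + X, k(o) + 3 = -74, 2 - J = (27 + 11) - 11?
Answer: 770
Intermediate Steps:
J = -25 (J = 2 - ((27 + 11) - 11) = 2 - (38 - 11) = 2 - 1*27 = 2 - 27 = -25)
k(o) = -77 (k(o) = -3 - 74 = -77)
g(X) = 2*X (g(X) = 1*X + X = X + X = 2*X)
g(-5)*k(J) = (2*(-5))*(-77) = -10*(-77) = 770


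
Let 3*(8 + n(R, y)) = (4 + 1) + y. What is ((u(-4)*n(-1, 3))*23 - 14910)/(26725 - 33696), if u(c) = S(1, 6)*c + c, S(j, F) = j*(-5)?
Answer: 50618/20913 ≈ 2.4204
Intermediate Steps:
S(j, F) = -5*j
n(R, y) = -19/3 + y/3 (n(R, y) = -8 + ((4 + 1) + y)/3 = -8 + (5 + y)/3 = -8 + (5/3 + y/3) = -19/3 + y/3)
u(c) = -4*c (u(c) = (-5*1)*c + c = -5*c + c = -4*c)
((u(-4)*n(-1, 3))*23 - 14910)/(26725 - 33696) = (((-4*(-4))*(-19/3 + (1/3)*3))*23 - 14910)/(26725 - 33696) = ((16*(-19/3 + 1))*23 - 14910)/(-6971) = ((16*(-16/3))*23 - 14910)*(-1/6971) = (-256/3*23 - 14910)*(-1/6971) = (-5888/3 - 14910)*(-1/6971) = -50618/3*(-1/6971) = 50618/20913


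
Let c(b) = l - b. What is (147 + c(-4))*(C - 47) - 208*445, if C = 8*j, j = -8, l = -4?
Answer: -108877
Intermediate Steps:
C = -64 (C = 8*(-8) = -64)
c(b) = -4 - b
(147 + c(-4))*(C - 47) - 208*445 = (147 + (-4 - 1*(-4)))*(-64 - 47) - 208*445 = (147 + (-4 + 4))*(-111) - 92560 = (147 + 0)*(-111) - 92560 = 147*(-111) - 92560 = -16317 - 92560 = -108877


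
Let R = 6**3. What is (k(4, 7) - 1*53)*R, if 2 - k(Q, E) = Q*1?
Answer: -11880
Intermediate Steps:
k(Q, E) = 2 - Q
R = 216
(k(4, 7) - 1*53)*R = ((2 - 1*4) - 1*53)*216 = ((2 - 4) - 53)*216 = (-2 - 53)*216 = -55*216 = -11880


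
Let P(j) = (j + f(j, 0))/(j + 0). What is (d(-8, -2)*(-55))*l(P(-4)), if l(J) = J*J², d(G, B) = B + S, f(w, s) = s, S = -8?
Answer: 550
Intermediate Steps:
P(j) = 1 (P(j) = (j + 0)/(j + 0) = j/j = 1)
d(G, B) = -8 + B (d(G, B) = B - 8 = -8 + B)
l(J) = J³
(d(-8, -2)*(-55))*l(P(-4)) = ((-8 - 2)*(-55))*1³ = -10*(-55)*1 = 550*1 = 550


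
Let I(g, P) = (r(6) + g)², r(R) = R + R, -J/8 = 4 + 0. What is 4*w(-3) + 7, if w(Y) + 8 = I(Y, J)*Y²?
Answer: 2891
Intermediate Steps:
J = -32 (J = -8*(4 + 0) = -8*4 = -32)
r(R) = 2*R
I(g, P) = (12 + g)² (I(g, P) = (2*6 + g)² = (12 + g)²)
w(Y) = -8 + Y²*(12 + Y)² (w(Y) = -8 + (12 + Y)²*Y² = -8 + Y²*(12 + Y)²)
4*w(-3) + 7 = 4*(-8 + (-3)²*(12 - 3)²) + 7 = 4*(-8 + 9*9²) + 7 = 4*(-8 + 9*81) + 7 = 4*(-8 + 729) + 7 = 4*721 + 7 = 2884 + 7 = 2891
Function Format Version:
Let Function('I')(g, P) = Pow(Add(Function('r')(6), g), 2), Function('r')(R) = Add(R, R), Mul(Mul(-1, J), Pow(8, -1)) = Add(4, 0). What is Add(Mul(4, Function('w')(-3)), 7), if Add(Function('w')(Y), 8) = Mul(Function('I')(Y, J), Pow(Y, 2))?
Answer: 2891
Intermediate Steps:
J = -32 (J = Mul(-8, Add(4, 0)) = Mul(-8, 4) = -32)
Function('r')(R) = Mul(2, R)
Function('I')(g, P) = Pow(Add(12, g), 2) (Function('I')(g, P) = Pow(Add(Mul(2, 6), g), 2) = Pow(Add(12, g), 2))
Function('w')(Y) = Add(-8, Mul(Pow(Y, 2), Pow(Add(12, Y), 2))) (Function('w')(Y) = Add(-8, Mul(Pow(Add(12, Y), 2), Pow(Y, 2))) = Add(-8, Mul(Pow(Y, 2), Pow(Add(12, Y), 2))))
Add(Mul(4, Function('w')(-3)), 7) = Add(Mul(4, Add(-8, Mul(Pow(-3, 2), Pow(Add(12, -3), 2)))), 7) = Add(Mul(4, Add(-8, Mul(9, Pow(9, 2)))), 7) = Add(Mul(4, Add(-8, Mul(9, 81))), 7) = Add(Mul(4, Add(-8, 729)), 7) = Add(Mul(4, 721), 7) = Add(2884, 7) = 2891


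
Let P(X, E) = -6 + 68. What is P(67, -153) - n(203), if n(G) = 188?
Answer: -126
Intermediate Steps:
P(X, E) = 62
P(67, -153) - n(203) = 62 - 1*188 = 62 - 188 = -126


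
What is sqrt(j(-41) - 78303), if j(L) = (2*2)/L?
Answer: I*sqrt(131627507)/41 ≈ 279.83*I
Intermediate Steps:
j(L) = 4/L
sqrt(j(-41) - 78303) = sqrt(4/(-41) - 78303) = sqrt(4*(-1/41) - 78303) = sqrt(-4/41 - 78303) = sqrt(-3210427/41) = I*sqrt(131627507)/41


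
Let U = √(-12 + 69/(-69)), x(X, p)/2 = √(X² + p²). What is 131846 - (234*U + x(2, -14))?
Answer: 131846 - 20*√2 - 234*I*√13 ≈ 1.3182e+5 - 843.7*I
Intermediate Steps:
x(X, p) = 2*√(X² + p²)
U = I*√13 (U = √(-12 + 69*(-1/69)) = √(-12 - 1) = √(-13) = I*√13 ≈ 3.6056*I)
131846 - (234*U + x(2, -14)) = 131846 - (234*(I*√13) + 2*√(2² + (-14)²)) = 131846 - (234*I*√13 + 2*√(4 + 196)) = 131846 - (234*I*√13 + 2*√200) = 131846 - (234*I*√13 + 2*(10*√2)) = 131846 - (234*I*√13 + 20*√2) = 131846 - (20*√2 + 234*I*√13) = 131846 + (-20*√2 - 234*I*√13) = 131846 - 20*√2 - 234*I*√13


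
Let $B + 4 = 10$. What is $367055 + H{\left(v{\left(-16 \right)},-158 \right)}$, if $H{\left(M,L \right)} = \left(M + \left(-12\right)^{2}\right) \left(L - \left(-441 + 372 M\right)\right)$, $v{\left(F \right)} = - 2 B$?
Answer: $993659$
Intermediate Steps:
$B = 6$ ($B = -4 + 10 = 6$)
$v{\left(F \right)} = -12$ ($v{\left(F \right)} = \left(-2\right) 6 = -12$)
$H{\left(M,L \right)} = \left(144 + M\right) \left(441 + L - 372 M\right)$ ($H{\left(M,L \right)} = \left(M + 144\right) \left(L - \left(-441 + 372 M\right)\right) = \left(144 + M\right) \left(441 + L - 372 M\right)$)
$367055 + H{\left(v{\left(-16 \right)},-158 \right)} = 367055 - \left(-680172 + 53568\right) = 367055 + \left(63504 + 637524 - 53568 - 22752 + 1896\right) = 367055 + 626604 = 993659$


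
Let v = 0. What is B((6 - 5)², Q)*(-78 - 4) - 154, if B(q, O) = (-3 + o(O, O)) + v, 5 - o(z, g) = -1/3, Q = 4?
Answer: -1036/3 ≈ -345.33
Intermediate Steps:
o(z, g) = 16/3 (o(z, g) = 5 - (-1)/3 = 5 - 1*(-⅓) = 5 + ⅓ = 16/3)
B(q, O) = 7/3 (B(q, O) = (-3 + 16/3) + 0 = 7/3 + 0 = 7/3)
B((6 - 5)², Q)*(-78 - 4) - 154 = 7*(-78 - 4)/3 - 154 = (7/3)*(-82) - 154 = -574/3 - 154 = -1036/3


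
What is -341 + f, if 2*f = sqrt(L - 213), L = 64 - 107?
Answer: -341 + 8*I ≈ -341.0 + 8.0*I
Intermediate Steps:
L = -43
f = 8*I (f = sqrt(-43 - 213)/2 = sqrt(-256)/2 = (16*I)/2 = 8*I ≈ 8.0*I)
-341 + f = -341 + 8*I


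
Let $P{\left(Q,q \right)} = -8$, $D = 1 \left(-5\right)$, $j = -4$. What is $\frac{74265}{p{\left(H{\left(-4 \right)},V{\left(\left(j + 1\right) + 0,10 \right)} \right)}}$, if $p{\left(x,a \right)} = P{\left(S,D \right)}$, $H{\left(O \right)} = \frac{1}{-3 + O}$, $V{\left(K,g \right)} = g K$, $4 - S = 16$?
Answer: $- \frac{74265}{8} \approx -9283.1$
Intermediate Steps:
$S = -12$ ($S = 4 - 16 = -12$)
$D = -5$
$V{\left(K,g \right)} = K g$
$p{\left(x,a \right)} = -8$
$\frac{74265}{p{\left(H{\left(-4 \right)},V{\left(\left(j + 1\right) + 0,10 \right)} \right)}} = \frac{74265}{-8} = 74265 \left(- \frac{1}{8}\right) = - \frac{74265}{8}$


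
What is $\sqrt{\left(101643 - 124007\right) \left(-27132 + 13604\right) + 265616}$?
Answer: $4 \sqrt{18925363} \approx 17401.0$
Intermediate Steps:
$\sqrt{\left(101643 - 124007\right) \left(-27132 + 13604\right) + 265616} = \sqrt{\left(-22364\right) \left(-13528\right) + 265616} = \sqrt{302540192 + 265616} = \sqrt{302805808} = 4 \sqrt{18925363}$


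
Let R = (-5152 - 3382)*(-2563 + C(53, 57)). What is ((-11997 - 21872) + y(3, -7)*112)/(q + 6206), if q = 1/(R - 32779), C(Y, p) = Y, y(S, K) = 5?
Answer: -712398269349/132731203567 ≈ -5.3672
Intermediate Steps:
R = 21420340 (R = (-5152 - 3382)*(-2563 + 53) = -8534*(-2510) = 21420340)
q = 1/21387561 (q = 1/(21420340 - 32779) = 1/21387561 ≈ 4.6756e-8)
((-11997 - 21872) + y(3, -7)*112)/(q + 6206) = ((-11997 - 21872) + 5*112)/(1/21387561 + 6206) = (-33869 + 560)/(132731203567/21387561) = -33309*21387561/132731203567 = -712398269349/132731203567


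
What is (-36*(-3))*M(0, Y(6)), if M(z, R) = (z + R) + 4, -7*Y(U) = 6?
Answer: 2376/7 ≈ 339.43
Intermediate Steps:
Y(U) = -6/7 (Y(U) = -1/7*6 = -6/7)
M(z, R) = 4 + R + z (M(z, R) = (R + z) + 4 = 4 + R + z)
(-36*(-3))*M(0, Y(6)) = (-36*(-3))*(4 - 6/7 + 0) = 108*(22/7) = 2376/7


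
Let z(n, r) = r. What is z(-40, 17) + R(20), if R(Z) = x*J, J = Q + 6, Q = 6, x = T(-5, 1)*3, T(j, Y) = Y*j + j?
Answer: -343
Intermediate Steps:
T(j, Y) = j + Y*j
x = -30 (x = -5*(1 + 1)*3 = -5*2*3 = -10*3 = -30)
J = 12 (J = 6 + 6 = 12)
R(Z) = -360 (R(Z) = -30*12 = -360)
z(-40, 17) + R(20) = 17 - 360 = -343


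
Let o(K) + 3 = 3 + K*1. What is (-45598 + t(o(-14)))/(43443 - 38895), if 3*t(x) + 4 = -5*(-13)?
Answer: -136733/13644 ≈ -10.021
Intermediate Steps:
o(K) = K (o(K) = -3 + (3 + K*1) = -3 + (3 + K) = K)
t(x) = 61/3 (t(x) = -4/3 + (-5*(-13))/3 = -4/3 + (⅓)*65 = -4/3 + 65/3 = 61/3)
(-45598 + t(o(-14)))/(43443 - 38895) = (-45598 + 61/3)/(43443 - 38895) = -136733/3/4548 = -136733/3*1/4548 = -136733/13644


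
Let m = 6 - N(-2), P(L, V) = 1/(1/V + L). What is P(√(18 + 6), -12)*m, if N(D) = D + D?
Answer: 24/691 + 576*√6/691 ≈ 2.0766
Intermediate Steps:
N(D) = 2*D
P(L, V) = 1/(L + 1/V)
m = 10 (m = 6 - 2*(-2) = 6 - 1*(-4) = 6 + 4 = 10)
P(√(18 + 6), -12)*m = -12/(1 + √(18 + 6)*(-12))*10 = -12/(1 + √24*(-12))*10 = -12/(1 + (2*√6)*(-12))*10 = -12/(1 - 24*√6)*10 = -120/(1 - 24*√6)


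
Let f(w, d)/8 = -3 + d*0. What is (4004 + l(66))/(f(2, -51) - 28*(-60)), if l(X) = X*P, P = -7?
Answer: 77/36 ≈ 2.1389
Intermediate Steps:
l(X) = -7*X (l(X) = X*(-7) = -7*X)
f(w, d) = -24 (f(w, d) = 8*(-3 + d*0) = 8*(-3 + 0) = 8*(-3) = -24)
(4004 + l(66))/(f(2, -51) - 28*(-60)) = (4004 - 7*66)/(-24 - 28*(-60)) = (4004 - 462)/(-24 + 1680) = 3542/1656 = 3542*(1/1656) = 77/36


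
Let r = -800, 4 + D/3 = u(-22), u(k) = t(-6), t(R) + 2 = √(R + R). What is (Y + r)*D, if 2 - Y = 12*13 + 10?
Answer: 17352 - 5784*I*√3 ≈ 17352.0 - 10018.0*I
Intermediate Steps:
t(R) = -2 + √2*√R (t(R) = -2 + √(R + R) = -2 + √(2*R) = -2 + √2*√R)
u(k) = -2 + 2*I*√3 (u(k) = -2 + √2*√(-6) = -2 + √2*(I*√6) = -2 + 2*I*√3)
Y = -164 (Y = 2 - (12*13 + 10) = 2 - (156 + 10) = 2 - 1*166 = 2 - 166 = -164)
D = -18 + 6*I*√3 (D = -12 + 3*(-2 + 2*I*√3) = -12 + (-6 + 6*I*√3) = -18 + 6*I*√3 ≈ -18.0 + 10.392*I)
(Y + r)*D = (-164 - 800)*(-18 + 6*I*√3) = -964*(-18 + 6*I*√3) = 17352 - 5784*I*√3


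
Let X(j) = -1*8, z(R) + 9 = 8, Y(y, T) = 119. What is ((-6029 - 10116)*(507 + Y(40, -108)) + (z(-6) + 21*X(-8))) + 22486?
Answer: -10084453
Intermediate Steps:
z(R) = -1 (z(R) = -9 + 8 = -1)
X(j) = -8
((-6029 - 10116)*(507 + Y(40, -108)) + (z(-6) + 21*X(-8))) + 22486 = ((-6029 - 10116)*(507 + 119) + (-1 + 21*(-8))) + 22486 = (-16145*626 + (-1 - 168)) + 22486 = (-10106770 - 169) + 22486 = -10106939 + 22486 = -10084453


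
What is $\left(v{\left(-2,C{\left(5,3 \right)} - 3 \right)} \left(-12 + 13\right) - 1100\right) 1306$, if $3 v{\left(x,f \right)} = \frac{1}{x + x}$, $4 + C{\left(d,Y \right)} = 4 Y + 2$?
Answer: $- \frac{8620253}{6} \approx -1.4367 \cdot 10^{6}$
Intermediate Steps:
$C{\left(d,Y \right)} = -2 + 4 Y$ ($C{\left(d,Y \right)} = -4 + \left(4 Y + 2\right) = -4 + \left(2 + 4 Y\right) = -2 + 4 Y$)
$v{\left(x,f \right)} = \frac{1}{6 x}$ ($v{\left(x,f \right)} = \frac{1}{3 \left(x + x\right)} = \frac{1}{3 \cdot 2 x} = \frac{\frac{1}{2} \frac{1}{x}}{3} = \frac{1}{6 x}$)
$\left(v{\left(-2,C{\left(5,3 \right)} - 3 \right)} \left(-12 + 13\right) - 1100\right) 1306 = \left(\frac{1}{6 \left(-2\right)} \left(-12 + 13\right) - 1100\right) 1306 = \left(\frac{1}{6} \left(- \frac{1}{2}\right) 1 - 1100\right) 1306 = \left(\left(- \frac{1}{12}\right) 1 - 1100\right) 1306 = \left(- \frac{1}{12} - 1100\right) 1306 = \left(- \frac{13201}{12}\right) 1306 = - \frac{8620253}{6}$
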